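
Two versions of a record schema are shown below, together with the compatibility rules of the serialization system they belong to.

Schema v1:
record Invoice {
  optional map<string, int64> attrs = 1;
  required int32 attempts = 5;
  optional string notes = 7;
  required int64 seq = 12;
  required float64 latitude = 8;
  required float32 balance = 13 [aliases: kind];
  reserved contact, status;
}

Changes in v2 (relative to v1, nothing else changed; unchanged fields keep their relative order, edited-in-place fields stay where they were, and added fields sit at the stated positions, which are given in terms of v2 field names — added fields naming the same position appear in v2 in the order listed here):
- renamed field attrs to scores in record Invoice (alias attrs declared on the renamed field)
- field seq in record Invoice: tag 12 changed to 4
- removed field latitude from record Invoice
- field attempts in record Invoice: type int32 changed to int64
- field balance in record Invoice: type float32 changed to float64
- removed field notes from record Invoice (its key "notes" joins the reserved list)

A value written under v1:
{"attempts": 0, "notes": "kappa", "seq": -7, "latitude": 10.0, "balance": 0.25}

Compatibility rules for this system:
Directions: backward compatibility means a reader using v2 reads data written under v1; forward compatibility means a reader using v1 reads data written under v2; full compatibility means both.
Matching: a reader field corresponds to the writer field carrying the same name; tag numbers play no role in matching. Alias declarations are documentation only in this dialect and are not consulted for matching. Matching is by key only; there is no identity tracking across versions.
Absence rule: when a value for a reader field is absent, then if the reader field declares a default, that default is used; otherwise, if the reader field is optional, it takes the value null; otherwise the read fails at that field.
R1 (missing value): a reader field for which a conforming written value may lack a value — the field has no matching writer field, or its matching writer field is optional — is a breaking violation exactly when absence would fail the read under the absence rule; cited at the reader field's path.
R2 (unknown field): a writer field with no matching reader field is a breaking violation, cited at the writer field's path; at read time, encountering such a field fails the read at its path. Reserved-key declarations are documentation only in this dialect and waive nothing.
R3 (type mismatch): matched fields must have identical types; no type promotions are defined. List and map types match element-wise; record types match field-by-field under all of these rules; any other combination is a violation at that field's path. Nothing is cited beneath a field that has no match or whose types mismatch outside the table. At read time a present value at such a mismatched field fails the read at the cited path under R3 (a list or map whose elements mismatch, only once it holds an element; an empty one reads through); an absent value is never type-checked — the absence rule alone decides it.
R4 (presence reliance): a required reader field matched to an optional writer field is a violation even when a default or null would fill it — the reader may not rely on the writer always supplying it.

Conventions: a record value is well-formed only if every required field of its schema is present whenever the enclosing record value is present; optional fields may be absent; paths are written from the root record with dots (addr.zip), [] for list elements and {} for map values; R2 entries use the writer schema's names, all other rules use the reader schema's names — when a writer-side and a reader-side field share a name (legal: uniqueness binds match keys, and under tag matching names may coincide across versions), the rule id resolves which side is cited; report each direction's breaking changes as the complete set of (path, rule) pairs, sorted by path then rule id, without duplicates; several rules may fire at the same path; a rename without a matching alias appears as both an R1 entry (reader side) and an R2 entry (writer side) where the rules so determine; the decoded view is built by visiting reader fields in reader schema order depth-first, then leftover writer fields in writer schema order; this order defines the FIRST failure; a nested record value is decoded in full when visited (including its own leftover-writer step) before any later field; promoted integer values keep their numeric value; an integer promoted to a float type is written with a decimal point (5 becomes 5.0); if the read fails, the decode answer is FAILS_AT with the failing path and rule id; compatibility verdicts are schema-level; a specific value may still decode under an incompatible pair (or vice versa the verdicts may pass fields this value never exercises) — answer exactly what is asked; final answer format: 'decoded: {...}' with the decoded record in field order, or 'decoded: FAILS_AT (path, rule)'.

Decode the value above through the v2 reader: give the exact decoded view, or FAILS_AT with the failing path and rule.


arrows below run writer -> reader for Invoice
decode walk for Invoice under reader schema v2:
  scores := null (missing; optional => null)
  read fails at attempts under R3
  => FAILS_AT (attempts, R3)
checking off the Invoice differences that do not matter here:
  renamed field attrs to scores in record Invoice (alias attrs declared on the renamed field) -> shifts the Invoice verdicts, not this decode
  field seq in record Invoice: tag 12 changed to 4 -> triggers nothing under the printed rules; the Invoice answer is the same either way
  removed field latitude from record Invoice -> shifts the Invoice verdicts, not this decode
  field balance in record Invoice: type float32 changed to float64 -> shifts the Invoice verdicts, not this decode
  removed field notes from record Invoice (its key "notes" joins the reserved list) -> shifts the Invoice verdicts, not this decode

decoded: FAILS_AT (attempts, R3)


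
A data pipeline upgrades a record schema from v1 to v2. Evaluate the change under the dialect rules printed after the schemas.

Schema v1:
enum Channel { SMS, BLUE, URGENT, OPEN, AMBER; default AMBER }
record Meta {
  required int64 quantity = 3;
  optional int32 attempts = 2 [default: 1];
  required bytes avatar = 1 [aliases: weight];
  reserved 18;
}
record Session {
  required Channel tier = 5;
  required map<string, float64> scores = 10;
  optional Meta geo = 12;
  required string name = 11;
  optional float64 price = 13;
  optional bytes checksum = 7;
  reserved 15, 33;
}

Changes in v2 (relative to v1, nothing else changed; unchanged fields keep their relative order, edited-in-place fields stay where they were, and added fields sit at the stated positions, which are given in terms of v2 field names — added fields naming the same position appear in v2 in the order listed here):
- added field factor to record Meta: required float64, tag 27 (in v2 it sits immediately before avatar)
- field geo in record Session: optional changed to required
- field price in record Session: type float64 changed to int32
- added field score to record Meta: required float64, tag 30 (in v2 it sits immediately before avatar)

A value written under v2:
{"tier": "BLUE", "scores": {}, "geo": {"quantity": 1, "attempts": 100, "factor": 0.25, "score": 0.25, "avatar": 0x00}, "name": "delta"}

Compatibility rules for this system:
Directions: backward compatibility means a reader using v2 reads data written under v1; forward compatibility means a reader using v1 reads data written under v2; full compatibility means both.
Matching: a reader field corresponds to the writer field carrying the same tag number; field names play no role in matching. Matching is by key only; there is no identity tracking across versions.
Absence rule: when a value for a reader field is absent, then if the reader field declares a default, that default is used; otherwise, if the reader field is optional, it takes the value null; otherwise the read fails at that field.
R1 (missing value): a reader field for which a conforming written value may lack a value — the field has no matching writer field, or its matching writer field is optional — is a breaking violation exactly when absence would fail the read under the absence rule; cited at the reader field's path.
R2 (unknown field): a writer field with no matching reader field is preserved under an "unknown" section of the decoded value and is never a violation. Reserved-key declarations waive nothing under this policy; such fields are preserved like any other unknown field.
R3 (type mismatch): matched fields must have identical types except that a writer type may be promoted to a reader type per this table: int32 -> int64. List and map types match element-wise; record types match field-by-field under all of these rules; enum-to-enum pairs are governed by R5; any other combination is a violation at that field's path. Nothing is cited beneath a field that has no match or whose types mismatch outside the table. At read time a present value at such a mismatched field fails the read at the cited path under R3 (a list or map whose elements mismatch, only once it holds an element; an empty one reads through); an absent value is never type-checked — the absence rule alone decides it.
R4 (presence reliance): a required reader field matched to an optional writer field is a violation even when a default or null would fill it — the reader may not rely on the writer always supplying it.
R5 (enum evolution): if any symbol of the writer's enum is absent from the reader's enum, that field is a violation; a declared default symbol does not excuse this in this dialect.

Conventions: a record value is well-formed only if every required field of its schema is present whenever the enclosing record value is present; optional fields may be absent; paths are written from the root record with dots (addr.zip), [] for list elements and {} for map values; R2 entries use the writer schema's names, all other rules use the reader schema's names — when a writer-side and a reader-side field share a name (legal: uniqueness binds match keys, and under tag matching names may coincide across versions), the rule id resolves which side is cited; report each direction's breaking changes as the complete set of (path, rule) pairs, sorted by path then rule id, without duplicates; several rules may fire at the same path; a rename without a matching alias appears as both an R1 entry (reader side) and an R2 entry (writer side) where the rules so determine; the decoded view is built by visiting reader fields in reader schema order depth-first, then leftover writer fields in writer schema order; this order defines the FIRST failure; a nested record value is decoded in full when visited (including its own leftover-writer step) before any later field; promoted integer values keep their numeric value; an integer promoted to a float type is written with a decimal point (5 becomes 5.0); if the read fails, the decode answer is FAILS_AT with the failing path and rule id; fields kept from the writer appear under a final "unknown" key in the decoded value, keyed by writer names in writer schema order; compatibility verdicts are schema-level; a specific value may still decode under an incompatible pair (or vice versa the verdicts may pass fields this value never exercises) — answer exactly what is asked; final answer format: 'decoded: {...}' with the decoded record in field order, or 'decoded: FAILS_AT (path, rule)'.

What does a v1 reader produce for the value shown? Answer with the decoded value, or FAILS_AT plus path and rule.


decoded: {"tier": "BLUE", "scores": {}, "geo": {"quantity": 1, "attempts": 100, "avatar": 0x00, "unknown": {"factor": 0.25, "score": 0.25}}, "name": "delta", "price": null, "checksum": null}

in Session below, arrows point writer -> reader
decode walk for Session under reader schema v1:
  tier := "BLUE"
  scores := {}
  geo.quantity := 1
  geo.attempts := 100
  geo.avatar := 0x00
  writer geo.factor: kept under "unknown"
  writer geo.score: kept under "unknown"
  name := "delta"
  price := null (missing; optional => null)
  checksum := null (missing; optional => null)
  => decoded: {"tier": "BLUE", "scores": {}, "geo": {"quantity": 1, "attempts": 100, "avatar": 0x00, "unknown": {"factor": 0.25, "score": 0.25}}, "name": "delta", "price": null, "checksum": null}
the other Session changes do not affect what is asked:
  field geo in record Session: optional changed to required -> schema-level compatibility only; this Session value's decode is unchanged
  field price in record Session: type float64 changed to int32 -> schema-level compatibility only; this Session value's decode is unchanged


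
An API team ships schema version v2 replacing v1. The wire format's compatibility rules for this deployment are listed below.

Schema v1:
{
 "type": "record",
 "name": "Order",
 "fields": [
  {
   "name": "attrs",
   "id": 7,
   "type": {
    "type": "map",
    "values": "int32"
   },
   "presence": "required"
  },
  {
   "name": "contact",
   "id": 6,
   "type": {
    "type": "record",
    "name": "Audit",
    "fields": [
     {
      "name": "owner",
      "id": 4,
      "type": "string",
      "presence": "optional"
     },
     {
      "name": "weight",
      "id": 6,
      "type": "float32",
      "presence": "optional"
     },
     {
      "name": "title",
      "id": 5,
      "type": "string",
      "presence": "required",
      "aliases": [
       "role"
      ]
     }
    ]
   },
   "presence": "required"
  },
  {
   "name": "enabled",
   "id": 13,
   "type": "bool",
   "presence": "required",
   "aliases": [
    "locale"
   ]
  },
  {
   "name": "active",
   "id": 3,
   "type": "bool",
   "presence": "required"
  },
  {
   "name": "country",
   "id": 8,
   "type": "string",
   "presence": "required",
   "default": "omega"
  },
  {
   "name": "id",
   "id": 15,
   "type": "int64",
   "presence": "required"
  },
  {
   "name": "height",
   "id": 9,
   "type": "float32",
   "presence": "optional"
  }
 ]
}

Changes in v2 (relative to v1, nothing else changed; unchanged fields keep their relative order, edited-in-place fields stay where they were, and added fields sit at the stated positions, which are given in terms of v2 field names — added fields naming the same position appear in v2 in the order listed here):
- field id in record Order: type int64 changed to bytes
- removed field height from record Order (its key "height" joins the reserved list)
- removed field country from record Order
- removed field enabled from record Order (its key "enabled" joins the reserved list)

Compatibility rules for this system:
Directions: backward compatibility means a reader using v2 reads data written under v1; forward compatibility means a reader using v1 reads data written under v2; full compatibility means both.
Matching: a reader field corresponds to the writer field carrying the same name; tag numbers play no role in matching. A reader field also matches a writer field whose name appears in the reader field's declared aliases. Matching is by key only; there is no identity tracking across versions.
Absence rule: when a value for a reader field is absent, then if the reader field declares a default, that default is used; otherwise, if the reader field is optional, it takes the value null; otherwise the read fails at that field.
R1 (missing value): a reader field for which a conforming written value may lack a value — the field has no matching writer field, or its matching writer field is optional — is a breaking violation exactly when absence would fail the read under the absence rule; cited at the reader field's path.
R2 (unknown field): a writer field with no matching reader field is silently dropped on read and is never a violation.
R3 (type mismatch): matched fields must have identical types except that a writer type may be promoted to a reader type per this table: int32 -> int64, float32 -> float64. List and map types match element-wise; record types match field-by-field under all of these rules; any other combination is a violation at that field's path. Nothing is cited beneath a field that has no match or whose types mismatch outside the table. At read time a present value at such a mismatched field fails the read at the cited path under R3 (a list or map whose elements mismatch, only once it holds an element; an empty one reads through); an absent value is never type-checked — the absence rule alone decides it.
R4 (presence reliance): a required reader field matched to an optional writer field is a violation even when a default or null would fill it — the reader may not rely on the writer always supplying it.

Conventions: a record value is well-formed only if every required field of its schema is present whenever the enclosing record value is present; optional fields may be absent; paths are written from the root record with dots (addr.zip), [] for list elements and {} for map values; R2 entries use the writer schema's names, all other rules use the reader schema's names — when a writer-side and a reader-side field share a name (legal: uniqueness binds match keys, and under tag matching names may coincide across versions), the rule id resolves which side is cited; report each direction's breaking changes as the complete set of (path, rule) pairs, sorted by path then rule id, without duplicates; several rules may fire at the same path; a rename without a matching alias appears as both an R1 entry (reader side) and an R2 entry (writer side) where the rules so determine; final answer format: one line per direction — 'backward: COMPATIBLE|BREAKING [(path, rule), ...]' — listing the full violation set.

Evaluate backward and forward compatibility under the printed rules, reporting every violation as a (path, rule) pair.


backward: BREAKING [(id, R3)]; forward: BREAKING [(enabled, R1), (id, R3)]

arrows below run writer -> reader for Order
backward for Order (reader v2, writer v1):
  attrs: map<string, int32> -> map<string, int32>, writer required; from attrs
  contact: Audit -> Audit, writer required; from contact
  active: bool -> bool, writer required; from active
  id: int64 -> bytes, writer required; from id
  writer field enabled has no reader counterpart
  writer field country has no reader counterpart
  writer field height has no reader counterpart
  contact.owner: string -> string, writer optional; from contact.owner
  contact.weight: float32 -> float32, writer optional; from contact.weight
  contact.title: string -> string, writer required; from contact.title
  breaking: (id, R3)
  => backward verdict for Order: BREAKING, 1 violation(s)
forward for Order (reader v1, writer v2):
  attrs: map<string, int32> -> map<string, int32>, writer required; from attrs
  contact: Audit -> Audit, writer required; from contact
  enabled: no writer match
  active: bool -> bool, writer required; from active
  country: no writer match
  id: bytes -> int64, writer required; from id
  height: no writer match
  contact.owner: string -> string, writer optional; from contact.owner
  contact.weight: float32 -> float32, writer optional; from contact.weight
  contact.title: string -> string, writer required; from contact.title
  breaking: (enabled, R1)
  breaking: (id, R3)
  => forward verdict for Order: BREAKING, 2 violation(s)


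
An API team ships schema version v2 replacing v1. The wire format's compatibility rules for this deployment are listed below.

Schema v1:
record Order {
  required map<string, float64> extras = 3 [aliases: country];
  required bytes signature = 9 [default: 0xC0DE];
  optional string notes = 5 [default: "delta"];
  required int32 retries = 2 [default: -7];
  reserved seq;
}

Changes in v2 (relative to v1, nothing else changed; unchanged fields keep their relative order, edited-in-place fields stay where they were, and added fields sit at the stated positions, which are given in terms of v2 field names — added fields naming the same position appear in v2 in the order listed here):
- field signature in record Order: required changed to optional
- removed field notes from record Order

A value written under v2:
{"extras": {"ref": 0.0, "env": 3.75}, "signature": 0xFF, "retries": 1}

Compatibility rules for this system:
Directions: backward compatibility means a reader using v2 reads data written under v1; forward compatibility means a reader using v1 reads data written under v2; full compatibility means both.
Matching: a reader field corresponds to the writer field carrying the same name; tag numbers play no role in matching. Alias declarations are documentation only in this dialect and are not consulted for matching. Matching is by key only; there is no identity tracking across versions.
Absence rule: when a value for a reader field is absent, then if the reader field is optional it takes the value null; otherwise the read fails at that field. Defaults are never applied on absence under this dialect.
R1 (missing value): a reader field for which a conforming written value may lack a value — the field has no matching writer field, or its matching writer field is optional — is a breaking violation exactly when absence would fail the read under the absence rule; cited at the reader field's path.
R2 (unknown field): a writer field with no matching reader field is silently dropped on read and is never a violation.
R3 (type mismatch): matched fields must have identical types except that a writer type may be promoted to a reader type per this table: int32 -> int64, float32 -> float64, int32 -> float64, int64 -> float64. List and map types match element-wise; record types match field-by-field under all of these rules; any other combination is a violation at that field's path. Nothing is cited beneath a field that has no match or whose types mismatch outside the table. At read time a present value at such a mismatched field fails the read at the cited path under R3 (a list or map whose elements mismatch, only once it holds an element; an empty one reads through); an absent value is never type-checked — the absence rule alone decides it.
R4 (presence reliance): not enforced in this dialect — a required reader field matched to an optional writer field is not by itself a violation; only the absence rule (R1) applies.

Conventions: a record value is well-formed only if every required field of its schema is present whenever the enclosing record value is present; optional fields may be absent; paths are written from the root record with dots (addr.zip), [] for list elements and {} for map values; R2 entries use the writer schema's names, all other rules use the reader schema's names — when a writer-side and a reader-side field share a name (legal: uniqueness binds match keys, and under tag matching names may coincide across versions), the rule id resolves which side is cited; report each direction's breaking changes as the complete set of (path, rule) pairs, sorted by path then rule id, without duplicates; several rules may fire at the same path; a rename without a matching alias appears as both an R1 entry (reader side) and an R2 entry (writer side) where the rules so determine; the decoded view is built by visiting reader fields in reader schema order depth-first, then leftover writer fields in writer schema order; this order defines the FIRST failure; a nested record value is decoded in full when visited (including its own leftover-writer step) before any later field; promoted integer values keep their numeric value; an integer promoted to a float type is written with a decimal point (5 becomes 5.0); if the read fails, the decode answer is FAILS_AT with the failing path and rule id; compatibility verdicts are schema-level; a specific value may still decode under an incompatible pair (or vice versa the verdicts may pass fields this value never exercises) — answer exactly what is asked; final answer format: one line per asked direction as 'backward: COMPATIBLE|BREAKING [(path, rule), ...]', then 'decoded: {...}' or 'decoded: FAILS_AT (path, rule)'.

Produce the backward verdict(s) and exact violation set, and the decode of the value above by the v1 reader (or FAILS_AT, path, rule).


the writer's type comes first in each Order pair
backward for Order (reader v2, writer v1):
  writer required, map<string, float64> -> map<string, float64>: reader extras maps from writer extras
  writer required, bytes -> bytes: reader signature maps from writer signature
  writer required, int32 -> int32: reader retries maps from writer retries
  writer notes: unknown to reader
  => backward: COMPATIBLE
decode (reader v1):
  extras := {"ref": 0.0, "env": 3.75}
  signature := 0xFF
  notes := null (not supplied -> null)
  retries := 1
  => decoded: {"extras": {"ref": 0.0, "env": 3.75}, "signature": 0xFF, "notes": null, "retries": 1}
the rest of the Order diff is inert for this question:
  field signature in record Order: required changed to optional -> its effect on Order is confined to the forward direction, not asked
  removed field notes from record Order -> fires no rule on Order, leaving the asked answer as it is

backward: COMPATIBLE []; decoded: {"extras": {"ref": 0.0, "env": 3.75}, "signature": 0xFF, "notes": null, "retries": 1}


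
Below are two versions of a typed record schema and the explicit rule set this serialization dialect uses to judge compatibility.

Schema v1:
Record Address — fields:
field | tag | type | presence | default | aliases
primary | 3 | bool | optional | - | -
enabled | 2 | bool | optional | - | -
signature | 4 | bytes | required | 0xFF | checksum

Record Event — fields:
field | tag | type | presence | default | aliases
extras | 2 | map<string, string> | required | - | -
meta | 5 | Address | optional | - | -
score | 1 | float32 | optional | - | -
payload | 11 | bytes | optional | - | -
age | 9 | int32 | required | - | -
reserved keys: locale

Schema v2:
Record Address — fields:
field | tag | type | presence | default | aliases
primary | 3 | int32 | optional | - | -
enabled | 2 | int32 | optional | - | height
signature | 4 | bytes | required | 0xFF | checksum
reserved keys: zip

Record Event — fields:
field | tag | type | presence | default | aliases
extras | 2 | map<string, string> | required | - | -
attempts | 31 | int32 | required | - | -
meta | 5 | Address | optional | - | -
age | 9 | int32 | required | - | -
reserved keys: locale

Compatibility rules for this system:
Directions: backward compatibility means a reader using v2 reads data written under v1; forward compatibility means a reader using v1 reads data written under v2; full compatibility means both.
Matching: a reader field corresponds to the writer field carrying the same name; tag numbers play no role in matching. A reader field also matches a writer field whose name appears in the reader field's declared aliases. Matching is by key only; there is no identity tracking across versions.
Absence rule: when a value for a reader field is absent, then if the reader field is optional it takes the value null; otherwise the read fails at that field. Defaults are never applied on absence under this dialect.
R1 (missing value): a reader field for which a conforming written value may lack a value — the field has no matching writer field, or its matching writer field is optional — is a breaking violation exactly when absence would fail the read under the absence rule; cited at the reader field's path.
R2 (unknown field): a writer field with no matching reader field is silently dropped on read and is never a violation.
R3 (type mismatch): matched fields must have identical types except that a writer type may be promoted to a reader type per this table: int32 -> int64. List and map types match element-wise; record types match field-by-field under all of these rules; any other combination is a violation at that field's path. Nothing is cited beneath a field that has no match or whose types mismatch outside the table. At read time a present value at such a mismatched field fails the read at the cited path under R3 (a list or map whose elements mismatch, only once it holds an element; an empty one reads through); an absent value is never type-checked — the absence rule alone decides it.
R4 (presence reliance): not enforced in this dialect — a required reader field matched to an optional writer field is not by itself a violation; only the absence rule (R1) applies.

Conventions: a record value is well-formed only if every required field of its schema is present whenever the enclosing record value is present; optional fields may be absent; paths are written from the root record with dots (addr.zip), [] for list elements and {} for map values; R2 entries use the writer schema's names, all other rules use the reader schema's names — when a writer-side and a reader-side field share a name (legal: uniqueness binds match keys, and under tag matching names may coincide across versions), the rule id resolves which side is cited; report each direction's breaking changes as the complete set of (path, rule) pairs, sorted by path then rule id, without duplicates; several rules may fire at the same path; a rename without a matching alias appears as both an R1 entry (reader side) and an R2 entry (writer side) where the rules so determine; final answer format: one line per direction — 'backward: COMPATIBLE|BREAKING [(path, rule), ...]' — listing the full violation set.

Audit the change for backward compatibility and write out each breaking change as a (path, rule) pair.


backward: BREAKING [(attempts, R1), (meta.enabled, R3), (meta.primary, R3)]

arrows below run writer -> reader for Event
backward pass over Event, reader schema v2, writer schema v1:
  extras <- extras (map<string, string> -> map<string, string>, writer required)
  no writer field matches reader attempts
  meta <- meta (Address -> Address, writer optional)
  age <- age (int32 -> int32, writer required)
  writer score: unknown to reader
  writer payload: unknown to reader
  meta.primary <- meta.primary (bool -> int32, writer optional)
  meta.enabled <- meta.enabled (bool -> int32, writer optional)
  meta.signature <- meta.signature (bytes -> bytes, writer required)
  violation R1 at attempts
  violation R3 at meta.enabled
  violation R3 at meta.primary
  => backward: BREAKING (3)
diffs on Event not affecting the asked answer:
  removed field score from record Event -> fires no rule on Event, leaving the asked answer as it is
  removed field payload from record Event -> fires no rule on Event, leaving the asked answer as it is


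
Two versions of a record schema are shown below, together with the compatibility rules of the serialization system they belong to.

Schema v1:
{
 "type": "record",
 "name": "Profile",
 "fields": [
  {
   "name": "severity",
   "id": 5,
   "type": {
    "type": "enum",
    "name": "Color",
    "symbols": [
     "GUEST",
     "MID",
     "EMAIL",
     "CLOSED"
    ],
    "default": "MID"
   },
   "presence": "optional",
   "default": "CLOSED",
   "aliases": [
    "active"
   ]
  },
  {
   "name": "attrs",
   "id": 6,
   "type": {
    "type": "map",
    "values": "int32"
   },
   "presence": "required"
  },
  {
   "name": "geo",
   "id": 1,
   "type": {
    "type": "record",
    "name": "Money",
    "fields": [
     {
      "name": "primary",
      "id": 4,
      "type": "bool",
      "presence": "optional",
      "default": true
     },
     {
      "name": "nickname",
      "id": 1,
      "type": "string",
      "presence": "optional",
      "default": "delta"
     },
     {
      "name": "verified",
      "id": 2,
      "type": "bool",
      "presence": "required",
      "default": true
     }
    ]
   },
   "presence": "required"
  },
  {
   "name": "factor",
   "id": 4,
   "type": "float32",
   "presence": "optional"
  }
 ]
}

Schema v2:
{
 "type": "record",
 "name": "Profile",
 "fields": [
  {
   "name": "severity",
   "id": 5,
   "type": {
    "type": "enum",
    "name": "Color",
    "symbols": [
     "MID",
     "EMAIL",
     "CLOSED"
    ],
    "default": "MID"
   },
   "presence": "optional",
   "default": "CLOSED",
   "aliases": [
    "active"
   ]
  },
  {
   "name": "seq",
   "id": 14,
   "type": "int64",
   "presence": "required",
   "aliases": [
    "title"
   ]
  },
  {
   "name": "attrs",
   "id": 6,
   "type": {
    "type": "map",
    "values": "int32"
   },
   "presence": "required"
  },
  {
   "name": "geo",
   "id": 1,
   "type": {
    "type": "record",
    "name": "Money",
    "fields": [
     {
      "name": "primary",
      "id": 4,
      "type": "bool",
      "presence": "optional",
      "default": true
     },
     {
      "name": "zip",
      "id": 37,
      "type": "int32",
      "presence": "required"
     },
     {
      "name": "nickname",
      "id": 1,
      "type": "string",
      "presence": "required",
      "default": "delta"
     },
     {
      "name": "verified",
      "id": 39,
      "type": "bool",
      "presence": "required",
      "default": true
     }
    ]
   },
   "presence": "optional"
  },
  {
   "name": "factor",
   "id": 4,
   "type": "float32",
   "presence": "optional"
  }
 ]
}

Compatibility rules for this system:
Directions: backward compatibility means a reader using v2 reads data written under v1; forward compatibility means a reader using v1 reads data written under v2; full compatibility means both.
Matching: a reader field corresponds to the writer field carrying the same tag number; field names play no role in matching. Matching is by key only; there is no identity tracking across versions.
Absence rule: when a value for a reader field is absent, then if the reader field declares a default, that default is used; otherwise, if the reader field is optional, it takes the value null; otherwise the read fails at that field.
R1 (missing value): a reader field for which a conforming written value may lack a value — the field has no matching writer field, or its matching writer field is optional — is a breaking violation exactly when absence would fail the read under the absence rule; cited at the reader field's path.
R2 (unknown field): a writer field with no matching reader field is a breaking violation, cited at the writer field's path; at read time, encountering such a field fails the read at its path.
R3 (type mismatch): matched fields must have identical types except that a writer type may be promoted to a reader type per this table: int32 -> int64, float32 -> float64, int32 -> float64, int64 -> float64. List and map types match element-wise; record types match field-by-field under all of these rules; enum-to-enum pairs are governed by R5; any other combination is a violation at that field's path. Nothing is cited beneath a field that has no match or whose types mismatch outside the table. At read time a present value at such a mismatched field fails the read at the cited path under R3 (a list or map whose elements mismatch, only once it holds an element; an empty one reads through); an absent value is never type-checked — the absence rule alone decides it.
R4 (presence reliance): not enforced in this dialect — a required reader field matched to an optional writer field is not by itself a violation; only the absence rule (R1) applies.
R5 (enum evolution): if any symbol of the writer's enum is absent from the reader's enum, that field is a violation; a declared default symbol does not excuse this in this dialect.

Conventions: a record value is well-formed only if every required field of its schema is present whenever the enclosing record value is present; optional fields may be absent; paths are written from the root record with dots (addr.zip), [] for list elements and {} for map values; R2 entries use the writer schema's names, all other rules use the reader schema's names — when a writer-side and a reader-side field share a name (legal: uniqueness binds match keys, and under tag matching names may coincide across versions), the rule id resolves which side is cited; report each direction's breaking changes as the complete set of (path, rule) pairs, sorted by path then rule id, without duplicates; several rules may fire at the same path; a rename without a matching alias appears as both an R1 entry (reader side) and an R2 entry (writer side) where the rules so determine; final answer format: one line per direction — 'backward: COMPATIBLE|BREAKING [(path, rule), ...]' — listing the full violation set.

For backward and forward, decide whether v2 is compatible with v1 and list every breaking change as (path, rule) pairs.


backward: BREAKING [(geo.verified, R2), (geo.zip, R1), (seq, R1), (severity, R5)]; forward: BREAKING [(geo, R1), (geo.verified, R2), (geo.zip, R2), (seq, R2)]

each type pair in Profile: writer, then reader
backward on Profile — v2 reading data written by v1:
  severity: Color -> Color, writer optional; from severity
  no writer field matches reader seq
  attrs: map<string, int32> -> map<string, int32>, writer required; from attrs
  geo: Money -> Money, writer required; from geo
  factor: float32 -> float32, writer optional; from factor
  geo.primary: bool -> bool, writer optional; from geo.primary
  no writer field matches reader geo.zip
  geo.nickname: string -> string, writer optional; from geo.nickname
  no writer field matches reader geo.verified
  leftover writer field: geo.verified
  rule R2 violated at geo.verified
  rule R1 violated at geo.zip
  rule R1 violated at seq
  rule R5 violated at severity
  => backward verdict for Profile: BREAKING, 4 violation(s)
forward on Profile — v1 reading data written by v2:
  severity: Color -> Color, writer optional; from severity
  attrs: map<string, int32> -> map<string, int32>, writer required; from attrs
  geo: Money -> Money, writer optional; from geo
  factor: float32 -> float32, writer optional; from factor
  leftover writer field: seq
  geo.primary: bool -> bool, writer optional; from geo.primary
  geo.nickname: string -> string, writer required; from geo.nickname
  no writer field matches reader geo.verified
  leftover writer field: geo.zip
  leftover writer field: geo.verified
  rule R1 violated at geo
  rule R2 violated at geo.verified
  rule R2 violated at geo.zip
  rule R2 violated at seq
  => forward verdict for Profile: BREAKING, 4 violation(s)


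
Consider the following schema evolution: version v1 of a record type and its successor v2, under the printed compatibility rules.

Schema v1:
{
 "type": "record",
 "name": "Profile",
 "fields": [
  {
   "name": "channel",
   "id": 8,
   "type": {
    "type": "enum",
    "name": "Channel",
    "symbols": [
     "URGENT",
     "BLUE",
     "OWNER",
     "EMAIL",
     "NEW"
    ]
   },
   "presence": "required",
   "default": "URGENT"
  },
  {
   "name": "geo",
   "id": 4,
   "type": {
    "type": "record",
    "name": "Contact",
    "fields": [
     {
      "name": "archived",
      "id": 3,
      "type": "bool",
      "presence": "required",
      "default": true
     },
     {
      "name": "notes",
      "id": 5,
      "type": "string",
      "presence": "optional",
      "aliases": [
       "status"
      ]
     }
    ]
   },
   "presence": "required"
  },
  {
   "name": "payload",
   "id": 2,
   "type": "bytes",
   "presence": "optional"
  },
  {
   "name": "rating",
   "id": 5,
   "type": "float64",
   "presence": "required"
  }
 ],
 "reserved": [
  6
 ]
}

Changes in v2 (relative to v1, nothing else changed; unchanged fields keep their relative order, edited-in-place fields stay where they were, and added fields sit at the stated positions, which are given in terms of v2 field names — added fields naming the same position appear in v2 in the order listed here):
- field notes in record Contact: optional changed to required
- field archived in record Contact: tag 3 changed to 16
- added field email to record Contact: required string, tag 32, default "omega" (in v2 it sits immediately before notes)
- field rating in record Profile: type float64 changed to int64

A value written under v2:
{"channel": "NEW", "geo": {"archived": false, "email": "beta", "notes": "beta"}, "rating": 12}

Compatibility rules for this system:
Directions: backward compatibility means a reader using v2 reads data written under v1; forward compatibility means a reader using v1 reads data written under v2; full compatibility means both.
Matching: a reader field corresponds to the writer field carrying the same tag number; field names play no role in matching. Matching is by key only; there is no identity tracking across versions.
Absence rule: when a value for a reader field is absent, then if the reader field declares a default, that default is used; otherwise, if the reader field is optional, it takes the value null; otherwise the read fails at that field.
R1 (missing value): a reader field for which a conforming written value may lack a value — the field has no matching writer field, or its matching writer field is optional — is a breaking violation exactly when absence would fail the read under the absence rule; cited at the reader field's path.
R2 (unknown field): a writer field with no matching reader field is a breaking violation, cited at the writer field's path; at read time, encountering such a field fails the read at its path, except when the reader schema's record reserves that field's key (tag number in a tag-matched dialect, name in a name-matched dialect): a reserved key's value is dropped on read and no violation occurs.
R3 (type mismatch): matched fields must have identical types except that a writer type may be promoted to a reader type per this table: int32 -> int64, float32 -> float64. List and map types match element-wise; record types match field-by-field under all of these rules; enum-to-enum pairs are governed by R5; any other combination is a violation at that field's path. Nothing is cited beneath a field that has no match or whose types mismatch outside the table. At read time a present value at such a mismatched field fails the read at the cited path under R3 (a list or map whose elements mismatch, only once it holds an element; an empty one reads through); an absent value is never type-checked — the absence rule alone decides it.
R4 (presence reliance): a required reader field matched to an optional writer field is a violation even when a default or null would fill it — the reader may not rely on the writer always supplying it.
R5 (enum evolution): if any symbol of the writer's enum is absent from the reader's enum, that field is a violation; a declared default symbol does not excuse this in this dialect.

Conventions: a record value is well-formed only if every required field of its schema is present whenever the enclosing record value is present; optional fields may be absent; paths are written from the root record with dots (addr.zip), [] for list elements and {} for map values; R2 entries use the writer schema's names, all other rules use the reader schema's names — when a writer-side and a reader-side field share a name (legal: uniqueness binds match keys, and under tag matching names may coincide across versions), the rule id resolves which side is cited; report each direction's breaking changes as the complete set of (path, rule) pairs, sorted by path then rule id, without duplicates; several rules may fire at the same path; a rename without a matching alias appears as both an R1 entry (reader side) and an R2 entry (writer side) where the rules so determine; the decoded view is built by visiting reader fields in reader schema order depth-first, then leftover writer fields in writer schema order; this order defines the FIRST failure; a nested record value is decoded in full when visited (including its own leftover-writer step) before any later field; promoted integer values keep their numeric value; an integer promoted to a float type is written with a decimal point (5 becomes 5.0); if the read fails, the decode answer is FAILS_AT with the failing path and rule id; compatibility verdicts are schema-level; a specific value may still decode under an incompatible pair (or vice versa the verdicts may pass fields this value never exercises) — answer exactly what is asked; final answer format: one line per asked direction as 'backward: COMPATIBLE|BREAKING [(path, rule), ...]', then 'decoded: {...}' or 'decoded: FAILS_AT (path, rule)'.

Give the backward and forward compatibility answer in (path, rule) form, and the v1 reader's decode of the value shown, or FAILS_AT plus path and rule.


in Profile below, arrows point writer -> reader
backward pass over Profile, reader schema v2, writer schema v1:
  Channel -> Channel, writer required: channel aligns to channel
  Contact -> Contact, writer required: geo aligns to geo
  bytes -> bytes, writer optional: payload aligns to payload
  float64 -> int64, writer required: rating aligns to rating
  geo.archived: no writer-side match
  geo.email: no writer-side match
  string -> string, writer optional: geo.notes aligns to geo.notes
  writer field geo.archived has no reader counterpart
  breaking: (geo.archived, R2)
  breaking: (geo.notes, R1)
  breaking: (geo.notes, R4)
  breaking: (rating, R3)
  backward on Profile therefore BREAKING (4)
forward pass over Profile, reader schema v1, writer schema v2:
  Channel -> Channel, writer required: channel aligns to channel
  Contact -> Contact, writer required: geo aligns to geo
  bytes -> bytes, writer optional: payload aligns to payload
  int64 -> float64, writer required: rating aligns to rating
  geo.archived: no writer-side match
  string -> string, writer required: geo.notes aligns to geo.notes
  writer field geo.archived has no reader counterpart
  writer field geo.email has no reader counterpart
  breaking: (geo.archived, R2)
  breaking: (geo.email, R2)
  breaking: (rating, R3)
  forward on Profile therefore BREAKING (3)
decode (reader v1):
  channel := "NEW"
  geo.archived := true (absent -> default)
  geo.notes := "beta"
  read fails at geo.archived under R2 (unknown field)
  => FAILS_AT (geo.archived, R2)

backward: BREAKING [(geo.archived, R2), (geo.notes, R1), (geo.notes, R4), (rating, R3)]; forward: BREAKING [(geo.archived, R2), (geo.email, R2), (rating, R3)]; decoded: FAILS_AT (geo.archived, R2)
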